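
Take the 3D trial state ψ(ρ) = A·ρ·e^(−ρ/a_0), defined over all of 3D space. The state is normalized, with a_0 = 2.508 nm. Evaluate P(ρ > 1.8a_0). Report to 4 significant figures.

Integrate the radial probability density 4πρ²|ψ|² over ρ > 1.8a_0.
A² is fixed by ∫₀^∞ 4πρ²|ψ|² dρ = 1, i.e. A² = (3·π·a_0^5)^(−1).
In terms of u = ρ/a_0 (A², 4π and the length scale all cancel between numerator and denominator), P = [∫_{1.8}^{∞} u^4·e^(-2·u) du] / [∫_{0}^{∞} u^4·e^(-2·u) du].
Using ∫ u^4·e^(-2·u) du = -(u^4/2 + u^3 + 3·u^2/2 + 3·u/2 + 3/4)·e^(-2·u), the numerator is ≈ 0.529829 and the denominator is 3/4.
The region integral divided by the full integral gives P = 0.70644.

P ≈ 0.7064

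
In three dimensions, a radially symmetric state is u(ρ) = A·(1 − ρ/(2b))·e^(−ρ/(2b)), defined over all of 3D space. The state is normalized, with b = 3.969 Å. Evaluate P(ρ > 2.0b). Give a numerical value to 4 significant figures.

P ≈ 0.9473

P = ∫ |u|² 4πρ² dρ over ρ > 2.0b.
The full normalization integral is A²·[8·π·b^3] = 1, fixing A².
In terms of t = ρ/b (A², 4π and the length scale all cancel between numerator and denominator), P = [∫_{2.0}^{∞} t^2·(1 - t/2)^2·e^(-t) dt] / [∫_{0}^{∞} t^2·(1 - t/2)^2·e^(-t) dt].
An antiderivative of t^2·(1 - t/2)^2·e^(-t) is -(t^4/4 + t^2 + 2·t + 2)·e^(-t); evaluating from 2.0 to ∞ gives 14·e^(-2), while the full integral is 2.
The region integral divided by the full integral gives P = 0.94735.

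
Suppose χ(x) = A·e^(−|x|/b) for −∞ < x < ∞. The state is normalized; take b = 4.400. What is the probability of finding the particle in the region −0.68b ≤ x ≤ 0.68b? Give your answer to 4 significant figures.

P ≈ 0.7433

The probability is P = ∫ |χ|² dx over [−0.68b, 0.68b].
The normalization integral ∫|χ|²dx over the whole domain equals b·A², and A² cancels in the ratio.
Both integrals are even about x = 0, so only the x ≥ 0 halves are needed (the factors of 2 cancel). In terms of u = x/b (A² and the length scale cancel between numerator and denominator), P = [∫_{0}^{0.68} e^(-2·u) du] / [∫_{0}^{∞} e^(-2·u) du].
With ∫ e^(-2·u) du = -e^(-2·u)/2 + C, the region integral is 1/2 - e^(-34/25)/2 and the full one is 1/2.
Taking the ratio, P = 0.74334.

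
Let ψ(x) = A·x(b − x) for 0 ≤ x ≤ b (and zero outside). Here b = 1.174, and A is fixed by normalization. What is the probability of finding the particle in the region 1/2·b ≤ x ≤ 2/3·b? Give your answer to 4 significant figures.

P ≈ 0.2901

|ψ|² is the probability density, so P = ∫_{1/2·b}^{2/3·b} |ψ|² dx.
Since A² = 1/(b^5/30), this is the region integral divided by the full normalization integral.
In terms of u = x/b (A² and the length scale cancel between numerator and denominator), P = [∫_{1/2}^{2/3} u^2·(1 - u)^2 du] / [∫_{0}^{1} u^2·(1 - u)^2 du].
With ∫ u^2·(1 - u)^2 du = u^3·(6·u^2 - 15·u + 10)/30 + C, the region integral is 47/4860 and the full one is 1/30.
The result is P = 47/162.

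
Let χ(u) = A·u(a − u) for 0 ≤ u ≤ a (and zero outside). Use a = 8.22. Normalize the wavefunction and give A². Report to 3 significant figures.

A^2 ≈ 0.000799

We need A² ∫|f|² du = 1, taking the integral from 0 to a.
With χ = A·u(a − u), the integral evaluates to A²·[a^5/30].
So A² = (a^5/30)^(−1).
Plugging in a = 8.22 yields A = 0.02827.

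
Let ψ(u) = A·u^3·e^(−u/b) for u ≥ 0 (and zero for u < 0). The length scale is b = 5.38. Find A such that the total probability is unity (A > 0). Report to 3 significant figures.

A ≈ 0.00117

We need A² ∫|f|² du = 1, taking the integral from 0 to ∞.
Using ∫₀^∞ uⁿ e^(−αu) du = n!/αⁿ⁺¹, with ψ = A·u^3·e^(−u/b), the integral evaluates to A²·[45·b^7/8].
Hence A² = 1/[45·b^7/8].
With b = 5.38: A² = 0.000001363 and A = 0.001167.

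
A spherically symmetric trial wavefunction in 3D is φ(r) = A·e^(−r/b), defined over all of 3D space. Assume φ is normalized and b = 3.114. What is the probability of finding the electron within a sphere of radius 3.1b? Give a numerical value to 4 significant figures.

P = ∫ |φ|² 4πr² dr over r ≤ 3.1b.
The full normalization integral is A²·[π·b^3] = 1, fixing A².
Let u = r/b; then A², 4π and the length scale all cancel, so P = ∫_{0}^{3.1} u^2·e^(-2·u) du ÷ ∫_{0}^{∞} u^2·e^(-2·u) du.
An antiderivative of u^2·e^(-2·u) is -(2·u^2 + 2·u + 1)·e^(-2·u)/4; evaluating from 0 to 3.1 gives 1/4 - 1321·e^(-31/5)/200, while the full integral is 1/4.
The region integral divided by the full integral gives P = 0.94638.

P ≈ 0.9464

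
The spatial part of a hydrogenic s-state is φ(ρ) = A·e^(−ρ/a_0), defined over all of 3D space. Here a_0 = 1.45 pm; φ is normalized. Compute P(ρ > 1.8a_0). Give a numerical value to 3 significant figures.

Integrate the radial probability density 4πρ²|φ|² over ρ > 1.8a_0.
A² is fixed by ∫₀^∞ 4πρ²|φ|² dρ = 1, i.e. A² = (π·a_0^3)^(−1).
In terms of u = ρ/a_0 (A², 4π and the length scale all cancel between numerator and denominator), P = [∫_{1.8}^{∞} u^2·e^(-2·u) du] / [∫_{0}^{∞} u^2·e^(-2·u) du].
Using ∫ u^2·e^(-2·u) du = -(2·u^2 + 2·u + 1)·e^(-2·u)/4, the numerator is 277·e^(-18/5)/100 and the denominator is 1/4.
This evaluates to P = 0.3027.

P ≈ 0.303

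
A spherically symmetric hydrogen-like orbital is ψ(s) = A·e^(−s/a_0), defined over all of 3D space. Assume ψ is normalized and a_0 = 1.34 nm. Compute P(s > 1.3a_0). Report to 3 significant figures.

P ≈ 0.518

P = ∫ |ψ|² 4πs² ds over s > 1.3a_0.
A² is fixed by ∫₀^∞ 4πs²|ψ|² ds = 1, i.e. A² = (π·a_0^3)^(−1).
In terms of u = s/a_0 (A², 4π and the length scale all cancel between numerator and denominator), P = [∫_{1.3}^{∞} u^2·e^(-2·u) du] / [∫_{0}^{∞} u^2·e^(-2·u) du].
With ∫ u^2·e^(-2·u) du = -(2·u^2 + 2·u + 1)·e^(-2·u)/4 + C, the region integral is 349·e^(-13/5)/200 and the full one is 1/4.
This evaluates to P = 0.5184.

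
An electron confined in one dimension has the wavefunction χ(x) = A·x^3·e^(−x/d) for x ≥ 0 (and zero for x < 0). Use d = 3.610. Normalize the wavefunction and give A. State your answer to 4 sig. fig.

A ≈ 0.004717

Normalization requires ∫|χ|² dx = 1, integrated from 0 to ∞.
Recall ∫₀^∞ x^m e^(−x/β) dx = m!·β^(m+1), with χ = A·x^3·e^(−x/d), the integral evaluates to A²·[45·d^7/8].
Plugging in d = 3.610 yields A = 0.0047170.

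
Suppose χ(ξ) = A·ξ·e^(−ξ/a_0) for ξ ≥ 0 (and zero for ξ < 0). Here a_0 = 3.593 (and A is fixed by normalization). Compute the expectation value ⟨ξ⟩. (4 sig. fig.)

The expectation value is the |χ|²-weighted average of ξ: ∫ ξ|χ|² dξ.
Since the A² factors cancel between numerator and denominator, ⟨ξ⟩ = 3·a_0/2.
With a_0 = 3.593, ⟨ξ⟩ = 5.3895.

⟨ξ⟩ ≈ 5.390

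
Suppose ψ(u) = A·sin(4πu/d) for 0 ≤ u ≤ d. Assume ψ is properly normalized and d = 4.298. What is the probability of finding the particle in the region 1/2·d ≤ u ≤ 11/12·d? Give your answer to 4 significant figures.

P ≈ 0.4511

P = ∫_{1/2·d}^{11/12·d} |ψ(u)|² du.
With A² fixed by ∫|ψ|² = 1, i.e. A² = (d/2)^(−1), substitute and integrate.
Let t = u/d; then A² and the length scale cancel, so P = ∫_{1/2}^{11/12} sin(4·π·t)^2 dt ÷ ∫_{0}^{1} sin(4·π·t)^2 dt.
An antiderivative of sin(4·π·t)^2 is t/2 - sin(4·π·t)·cos(4·π·t)/(8·π); evaluating from 1/2 to 11/12 gives √(3)/(32·π) + 5/24, while the full integral is 1/2.
This works out to P = √(3)/(16·π) + 5/12.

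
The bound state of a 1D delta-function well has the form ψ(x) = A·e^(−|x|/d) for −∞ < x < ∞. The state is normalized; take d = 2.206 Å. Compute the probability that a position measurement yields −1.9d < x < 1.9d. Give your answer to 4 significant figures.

P ≈ 0.9776

The probability is P = ∫ |ψ|² dx over [−1.9d, 1.9d].
Since A² = 1/(d), this is the region integral divided by the full normalization integral.
Both integrals are even about x = 0, so only the x ≥ 0 halves are needed (the factors of 2 cancel). Substituting u = x/d, A² and the length scale cancel in the ratio: P = ∫_{0}^{1.9} e^(-2·u) du / ∫_{0}^{∞} e^(-2·u) du.
An antiderivative of e^(-2·u) is -e^(-2·u)/2; evaluating from 0 to 1.9 gives 1/2 - e^(-19/5)/2, while the full integral is 1/2.
Taking the ratio, P = 0.97763.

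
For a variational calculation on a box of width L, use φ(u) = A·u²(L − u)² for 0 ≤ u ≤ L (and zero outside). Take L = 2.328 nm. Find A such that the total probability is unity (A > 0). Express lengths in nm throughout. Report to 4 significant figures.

Normalization requires ∫|φ|² du = 1, integrated from 0 to L.
Carrying out the integral gives A² · L^9/630.
Setting this equal to 1 gives A² = 1/(L^9/630).
Substituting L = 2.328 gives A² = 0.31369, so A = 0.56008.

A ≈ 0.5601 nm^(-9/2)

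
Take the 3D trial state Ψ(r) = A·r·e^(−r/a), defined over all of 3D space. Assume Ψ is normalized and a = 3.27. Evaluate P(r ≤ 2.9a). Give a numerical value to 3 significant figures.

P ≈ 0.687

With dV = 4πr²dr, the probability is ∫|Ψ|² dV over r ≤ 2.9a.
Normalization gives A² = 1/(3·π·a^5).
Let u = r/a; then A², 4π and the length scale all cancel, so P = ∫_{0}^{2.9} u^4·e^(-2·u) du ÷ ∫_{0}^{∞} u^4·e^(-2·u) du.
An antiderivative of u^4·e^(-2·u) is -(u^4/2 + u^3 + 3·u^2/2 + 3·u/2 + 3/4)·e^(-2·u); evaluating from 0 to 2.9 gives ≈ 0.51546, while the full integral is 3/4.
The region integral divided by the full integral gives P = 0.6873.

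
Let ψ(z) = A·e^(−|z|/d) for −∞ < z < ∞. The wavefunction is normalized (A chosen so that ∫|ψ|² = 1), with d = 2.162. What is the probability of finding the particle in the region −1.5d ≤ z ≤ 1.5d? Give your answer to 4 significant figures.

P = ∫_{−1.5d}^{1.5d} |ψ(z)|² dz.
The normalization integral ∫|ψ|²dz over the whole domain equals d·A², and A² cancels in the ratio.
Both integrals are even about z = 0, so only the z ≥ 0 halves are needed (the factors of 2 cancel). Let u = z/d; then A² and the length scale cancel, so P = ∫_{0}^{1.5} e^(-2·u) du ÷ ∫_{0}^{∞} e^(-2·u) du.
Using ∫ e^(-2·u) du = -e^(-2·u)/2, the numerator is 1/2 - e^(-3)/2 and the denominator is 1/2.
Evaluating gives P = 0.95021.

P ≈ 0.9502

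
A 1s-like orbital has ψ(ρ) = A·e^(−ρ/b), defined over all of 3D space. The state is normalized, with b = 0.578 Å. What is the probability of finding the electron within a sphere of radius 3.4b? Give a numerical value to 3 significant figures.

With dV = 4πρ²dρ, the probability is ∫|ψ|² dV over ρ ≤ 3.4b.
A² is fixed by ∫₀^∞ 4πρ²|ψ|² dρ = 1, i.e. A² = (π·b^3)^(−1).
Let u = ρ/b; then A², 4π and the length scale all cancel, so P = ∫_{0}^{3.4} u^2·e^(-2·u) du ÷ ∫_{0}^{∞} u^2·e^(-2·u) du.
Using ∫ u^2·e^(-2·u) du = -(2·u^2 + 2·u + 1)·e^(-2·u)/4, the numerator is 1/4 - 773·e^(-34/5)/100 and the denominator is 1/4.
Taking the ratio yields P = 0.9656.

P ≈ 0.966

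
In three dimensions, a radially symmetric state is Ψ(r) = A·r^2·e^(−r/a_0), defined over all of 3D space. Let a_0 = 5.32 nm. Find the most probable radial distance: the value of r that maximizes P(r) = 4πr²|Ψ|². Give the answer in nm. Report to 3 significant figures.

r ≈ 16.0 nm

Differentiate P(r) = 4πr²|Ψ|² with respect to r and set to zero.
This gives r = 3·a_0.
With a_0 = 5.32, the most probable radial distance is 15.96 nm.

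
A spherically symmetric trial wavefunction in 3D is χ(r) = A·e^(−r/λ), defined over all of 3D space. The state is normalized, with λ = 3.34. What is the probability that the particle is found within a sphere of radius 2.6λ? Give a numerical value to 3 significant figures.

P ≈ 0.891

Integrate the radial probability density 4πr²|χ|² over r ≤ 2.6λ.
Normalization gives A² = 1/(π·λ^3).
Let u = r/λ; then A², 4π and the length scale all cancel, so P = ∫_{0}^{2.6} u^2·e^(-2·u) du ÷ ∫_{0}^{∞} u^2·e^(-2·u) du.
With ∫ u^2·e^(-2·u) du = -(2·u^2 + 2·u + 1)·e^(-2·u)/4 + C, the region integral is 1/4 - 493·e^(-26/5)/100 and the full one is 1/4.
This evaluates to P = 0.8912.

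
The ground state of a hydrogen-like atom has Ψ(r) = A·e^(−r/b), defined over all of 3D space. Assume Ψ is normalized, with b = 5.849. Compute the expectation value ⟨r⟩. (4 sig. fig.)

The expectation value is the |Ψ|²-weighted average of r: ∫ r|Ψ|² 4πr² dr.
Using ∫₀^∞ rⁿ e^(−αr) dr = n!/αⁿ⁺¹, since the A² factors cancel between numerator and denominator, ⟨r⟩ = 3·b/2.
Putting b = 5.849 gives 8.7735.

⟨r⟩ ≈ 8.774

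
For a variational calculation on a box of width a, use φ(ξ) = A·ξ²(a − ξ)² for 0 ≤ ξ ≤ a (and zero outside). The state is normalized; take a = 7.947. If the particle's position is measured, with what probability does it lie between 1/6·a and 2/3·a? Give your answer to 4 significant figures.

P = ∫_{1/6·a}^{2/3·a} |φ(ξ)|² dξ.
The normalization integral ∫|φ|²dξ over the whole domain equals a^9/630·A², and A² cancels in the ratio.
Let u = ξ/a; then A² and the length scale cancel, so P = ∫_{1/6}^{2/3} u^4·(1 - u)^4 du ÷ ∫_{0}^{1} u^4·(1 - u)^4 du.
An antiderivative of u^4·(1 - u)^4 is u^5·(70·u^4 - 315·u^3 + 540·u^2 - 420·u + 126)/630; evaluating from 1/6 to 2/3 gives ≈ 0.00134318, while the full integral is 1/630.
Taking the ratio, P = 0.84620.

P ≈ 0.8462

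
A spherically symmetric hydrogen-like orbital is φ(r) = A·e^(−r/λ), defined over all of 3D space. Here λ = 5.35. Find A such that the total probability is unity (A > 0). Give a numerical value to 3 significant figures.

A ≈ 0.0456

Require ∫ |φ|² 4πr² dr = 1 over the whole domain.
In 3D with spherical symmetry the volume element is 4πr² dr.
With φ = A·e^(−r/λ), the integral evaluates to A²·[π·λ^3].
So A² = (π·λ^3)^(−1).
With λ = 5.35: A² = 0.002079 and A = 0.04559.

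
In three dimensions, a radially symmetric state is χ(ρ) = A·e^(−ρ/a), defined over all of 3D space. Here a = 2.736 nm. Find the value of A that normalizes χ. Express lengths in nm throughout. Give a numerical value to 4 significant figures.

A ≈ 0.1247 nm^(-3/2)

Normalization requires ∫|χ|² 4πρ² dρ = 1, integrated from 0 to ∞.
Using ∫₀^∞ ρⁿ e^(−αρ) dρ = n!/αⁿ⁺¹, ∫|χ|² 4πρ² dρ = A²·(π·a^3).
Substituting a = 2.736 gives A² = 0.015542, so A = 0.12467.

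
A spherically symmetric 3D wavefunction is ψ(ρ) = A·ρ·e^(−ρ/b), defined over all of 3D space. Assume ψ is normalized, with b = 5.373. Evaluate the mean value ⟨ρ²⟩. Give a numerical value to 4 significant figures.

By definition ⟨ρ²⟩ = ∫ ρ^2 |ψ(ρ)|² 4πρ² dρ.
The ratio of the moment integral to the normalization integral gives ⟨ρ²⟩ = 15·b^2/2.
With b = 5.373, ⟨ρ^2⟩ = 216.52.

⟨ρ^2⟩ ≈ 216.5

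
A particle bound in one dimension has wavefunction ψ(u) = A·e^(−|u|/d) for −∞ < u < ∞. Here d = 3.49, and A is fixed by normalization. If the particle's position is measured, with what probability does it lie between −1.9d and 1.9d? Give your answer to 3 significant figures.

P ≈ 0.978

|ψ|² is the probability density, so P = ∫_{−1.9d}^{1.9d} |ψ|² du.
The normalization integral ∫|ψ|²du over the whole domain equals d·A², and A² cancels in the ratio.
By symmetry take twice the u ≥ 0 contribution in numerator and denominator; the 2's cancel. In terms of t = u/d (A² and the length scale cancel between numerator and denominator), P = [∫_{0}^{1.9} e^(-2·t) dt] / [∫_{0}^{∞} e^(-2·t) dt].
With ∫ e^(-2·t) dt = -e^(-2·t)/2 + C, the region integral is 1/2 - e^(-19/5)/2 and the full one is 1/2.
The result is P = 0.9776.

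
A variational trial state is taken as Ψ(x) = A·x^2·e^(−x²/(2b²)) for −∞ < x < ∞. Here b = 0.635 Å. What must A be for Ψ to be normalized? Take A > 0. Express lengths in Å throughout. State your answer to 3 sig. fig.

A ≈ 2.70 Å^(-5/2)

Require ∫ |Ψ|² dx = 1 over the whole domain.
∫|Ψ|² dx = A²·(3·√(π)·b^5/4).
Setting this equal to 1 gives A² = 1/(3·√(π)·b^5/4).
Plugging in b = 0.635 yields A = 2.699.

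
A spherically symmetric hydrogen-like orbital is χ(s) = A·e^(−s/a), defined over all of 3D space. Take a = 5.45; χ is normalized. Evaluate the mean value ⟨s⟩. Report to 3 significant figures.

⟨s⟩ ≈ 8.18

The expectation value is the |χ|²-weighted average of s: ∫ s|χ|² 4πs² ds.
Evaluating both integrals, ⟨s⟩ = 3·a/2.
With a = 5.45, ⟨s⟩ = 8.175.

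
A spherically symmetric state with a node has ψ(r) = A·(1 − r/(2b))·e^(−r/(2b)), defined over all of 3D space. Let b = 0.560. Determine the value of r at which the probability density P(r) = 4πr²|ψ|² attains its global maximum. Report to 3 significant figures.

r ≈ 2.93

The maximum of P(r) = 4πr²|ψ|² occurs where its derivative vanishes.
This gives r = b·(√(5) + 3).
With b = 0.560, the most probable radial distance is 2.932.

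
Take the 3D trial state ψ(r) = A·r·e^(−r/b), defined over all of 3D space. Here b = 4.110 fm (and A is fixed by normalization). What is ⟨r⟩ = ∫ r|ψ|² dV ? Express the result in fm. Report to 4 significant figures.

The expectation value is the |ψ|²-weighted average of r: ∫ r|ψ|² 4πr² dr.
Recall ∫₀^∞ r^m e^(−r/β) dr = m!·β^(m+1), since the A² factors cancel between numerator and denominator, ⟨r⟩ = 5·b/2.
Putting b = 4.110 gives 10.275.

⟨r⟩ ≈ 10.28 fm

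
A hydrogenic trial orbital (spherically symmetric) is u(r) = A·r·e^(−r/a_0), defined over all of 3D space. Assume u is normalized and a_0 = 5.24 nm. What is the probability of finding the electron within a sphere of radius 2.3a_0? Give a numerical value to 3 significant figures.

P ≈ 0.487

With dV = 4πr²dr, the probability is ∫|u|² dV over r ≤ 2.3a_0.
Normalization gives A² = 1/(3·π·a_0^5).
Substituting t = r/a_0, A², 4π and the length scale all cancel in the ratio: P = ∫_{0}^{2.3} t^4·e^(-2·t) dt / ∫_{0}^{∞} t^4·e^(-2·t) dt.
Using ∫ t^4·e^(-2·t) dt = -(t^4/2 + t^3 + 3·t^2/2 + 3·t/2 + 3/4)·e^(-2·t), the numerator is ≈ 0.36507 and the denominator is 3/4.
The region integral divided by the full integral gives P = 0.4868.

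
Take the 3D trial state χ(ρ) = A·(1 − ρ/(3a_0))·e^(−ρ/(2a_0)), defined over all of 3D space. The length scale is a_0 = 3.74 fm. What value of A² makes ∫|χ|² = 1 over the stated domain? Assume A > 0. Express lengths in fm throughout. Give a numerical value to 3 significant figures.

A^2 ≈ 0.00228 fm^(-3)

The normalization condition is ∫|χ|² 4πρ² dρ = 1 from 0 to ∞.
The angular integral contributes 4π, leaving ∫₀^∞ ρ²|χ|² dρ.
Using ∫₀^∞ ρⁿ e^(−αρ) dρ = n!/αⁿ⁺¹, the integral (without the A² prefactor) comes out to 8·π·a_0^3/3.
So A² = (8·π·a_0^3/3)^(−1).
Plugging in a_0 = 3.74 yields A = 0.04777.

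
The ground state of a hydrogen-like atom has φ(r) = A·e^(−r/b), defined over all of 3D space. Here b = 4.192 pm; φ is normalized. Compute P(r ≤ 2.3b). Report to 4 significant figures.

With dV = 4πr²dr, the probability is ∫|φ|² dV over r ≤ 2.3b.
Normalization gives A² = 1/(π·b^3).
In terms of u = r/b (A², 4π and the length scale all cancel between numerator and denominator), P = [∫_{0}^{2.3} u^2·e^(-2·u) du] / [∫_{0}^{∞} u^2·e^(-2·u) du].
With ∫ u^2·e^(-2·u) du = -(2·u^2 + 2·u + 1)·e^(-2·u)/4 + C, the region integral is 1/4 - 809·e^(-23/5)/200 and the full one is 1/4.
The region integral divided by the full integral gives P = 0.83736.

P ≈ 0.8374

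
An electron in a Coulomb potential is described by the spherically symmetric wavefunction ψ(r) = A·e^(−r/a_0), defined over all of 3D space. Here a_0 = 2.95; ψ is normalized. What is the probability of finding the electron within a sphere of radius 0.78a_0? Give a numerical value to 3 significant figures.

Integrate the radial probability density 4πr²|ψ|² over r ≤ 0.78a_0.
Normalization gives A² = 1/(π·a_0^3).
Let u = r/a_0; then A², 4π and the length scale all cancel, so P = ∫_{0}^{0.78} u^2·e^(-2·u) du ÷ ∫_{0}^{∞} u^2·e^(-2·u) du.
With ∫ u^2·e^(-2·u) du = -(2·u^2 + 2·u + 1)·e^(-2·u)/4 + C, the region integral is 1/4 - 4721·e^(-39/25)/5000 and the full one is 1/4.
This evaluates to P = 0.2064.

P ≈ 0.206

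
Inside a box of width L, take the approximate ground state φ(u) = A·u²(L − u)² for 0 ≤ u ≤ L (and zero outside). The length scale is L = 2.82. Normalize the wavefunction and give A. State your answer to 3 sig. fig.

We need A² ∫|f|² du = 1, taking the integral from 0 to L.
Expanding the polynomial and integrating term by term, with φ = A·u²(L − u)², the integral evaluates to A²·[L^9/630].
With L = 2.82: A² = 0.05586 and A = 0.2363.

A ≈ 0.236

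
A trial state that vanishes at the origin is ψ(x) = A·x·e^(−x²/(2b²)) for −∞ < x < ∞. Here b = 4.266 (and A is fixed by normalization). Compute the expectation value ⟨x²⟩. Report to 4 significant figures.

⟨x^2⟩ ≈ 27.30

The expectation value is the |ψ|²-weighted average of x^2: ∫ x^2|ψ|² dx.
Using the Gaussian integral ∫_{−∞}^{∞} e^(−αx²) dx = √(π/α), the ratio of the moment integral to the normalization integral gives ⟨x²⟩ = 3·b^2/2.
Putting b = 4.266 gives 27.298.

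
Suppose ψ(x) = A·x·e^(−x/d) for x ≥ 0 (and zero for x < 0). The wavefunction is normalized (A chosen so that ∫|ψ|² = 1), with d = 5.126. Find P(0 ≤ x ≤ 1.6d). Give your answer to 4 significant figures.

P ≈ 0.6201

|ψ|² is the probability density, so P = ∫_{0}^{1.6d} |ψ|² dx.
The normalization integral ∫|ψ|²dx over the whole domain equals d^3/4·A², and A² cancels in the ratio.
In terms of u = x/d (A² and the length scale cancel between numerator and denominator), P = [∫_{0}^{1.6} u^2·e^(-2·u) du] / [∫_{0}^{∞} u^2·e^(-2·u) du].
An antiderivative of u^2·e^(-2·u) is -(2·u^2 + 2·u + 1)·e^(-2·u)/4; evaluating from 0 to 1.6 gives 1/4 - 233·e^(-16/5)/100, while the full integral is 1/4.
This works out to P = 0.62010.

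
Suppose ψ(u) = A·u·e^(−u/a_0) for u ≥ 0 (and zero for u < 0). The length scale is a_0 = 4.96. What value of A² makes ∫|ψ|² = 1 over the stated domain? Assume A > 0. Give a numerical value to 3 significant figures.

A^2 ≈ 0.0328

Normalization requires ∫|ψ|² du = 1, integrated from 0 to ∞.
The integral (without the A² prefactor) comes out to a_0^3/4.
So A² = (a_0^3/4)^(−1).
With a_0 = 4.96: A² = 0.03278 and A = 0.1811.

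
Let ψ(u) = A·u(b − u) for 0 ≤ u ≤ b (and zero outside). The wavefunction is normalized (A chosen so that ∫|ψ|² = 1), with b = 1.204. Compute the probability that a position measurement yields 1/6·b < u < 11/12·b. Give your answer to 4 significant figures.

The probability is P = ∫ |ψ|² du over [1/6·b, 11/12·b].
With A² fixed by ∫|ψ|² = 1, i.e. A² = (b^5/30)^(−1), substitute and integrate.
Substituting t = u/b, A² and the length scale cancel in the ratio: P = ∫_{1/6}^{11/12} t^2·(1 - t)^2 dt / ∫_{0}^{1} t^2·(1 - t)^2 dt.
With ∫ t^2·(1 - t)^2 dt = t^3·(6·t^2 - 15·t + 10)/30 + C, the region integral is ≈ 0.0319806 and the full one is 1/30.
Taking the ratio, P = 4421/4608.

P ≈ 0.9594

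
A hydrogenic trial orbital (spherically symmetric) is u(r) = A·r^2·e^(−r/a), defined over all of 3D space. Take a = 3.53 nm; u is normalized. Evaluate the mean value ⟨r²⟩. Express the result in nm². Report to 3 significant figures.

⟨r^2⟩ ≈ 174 nm^2

By definition ⟨r²⟩ = ∫ r^2 |u(r)|² 4πr² dr.
With ∫₀^∞ r^8 e^(−αr) dr = 8!/α^9, evaluating both integrals, ⟨r²⟩ = 14·a^2.
Putting a = 3.53 gives 174.5.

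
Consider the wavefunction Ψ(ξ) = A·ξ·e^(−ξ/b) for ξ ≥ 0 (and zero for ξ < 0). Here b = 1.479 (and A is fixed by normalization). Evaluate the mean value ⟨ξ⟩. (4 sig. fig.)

By definition ⟨ξ⟩ = ∫ ξ |Ψ(ξ)|² dξ.
Recall ∫₀^∞ ξ^m e^(−ξ/β) dξ = m!·β^(m+1), since the A² factors cancel between numerator and denominator, ⟨ξ⟩ = 3·b/2.
Putting b = 1.479 gives 2.2185.

⟨ξ⟩ ≈ 2.219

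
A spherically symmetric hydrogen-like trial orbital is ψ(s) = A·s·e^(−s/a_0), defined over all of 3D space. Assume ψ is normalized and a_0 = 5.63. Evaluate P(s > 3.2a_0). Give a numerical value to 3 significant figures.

P ≈ 0.235

P = ∫ |ψ|² 4πs² ds over s > 3.2a_0.
The full normalization integral is A²·[3·π·a_0^5] = 1, fixing A².
Substituting u = s/a_0, A², 4π and the length scale all cancel in the ratio: P = ∫_{3.2}^{∞} u^4·e^(-2·u) du / ∫_{0}^{∞} u^4·e^(-2·u) du.
With ∫ u^4·e^(-2·u) du = -(u^4/2 + u^3 + 3·u^2/2 + 3·u/2 + 3/4)·e^(-2·u) + C, the region integral is ≈ 0.17630 and the full one is 3/4.
This evaluates to P = 0.2351.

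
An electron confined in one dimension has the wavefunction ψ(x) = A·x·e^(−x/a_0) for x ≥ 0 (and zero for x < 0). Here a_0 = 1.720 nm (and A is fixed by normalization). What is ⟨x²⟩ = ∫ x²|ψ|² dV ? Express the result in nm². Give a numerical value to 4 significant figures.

⟨x^2⟩ ≈ 8.875 nm^2

⟨x²⟩ = ∫ x^2 |ψ|² dx over the full domain.
Using ∫₀^∞ xⁿ e^(−αx) dx = n!/αⁿ⁺¹, since the A² factors cancel between numerator and denominator, ⟨x²⟩ = 3·a_0^2.
With a_0 = 1.720, ⟨x^2⟩ = 8.8752.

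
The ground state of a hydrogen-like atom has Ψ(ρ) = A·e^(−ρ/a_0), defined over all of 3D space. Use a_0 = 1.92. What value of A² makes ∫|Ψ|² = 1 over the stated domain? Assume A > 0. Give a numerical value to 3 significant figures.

The normalization condition is ∫|Ψ|² 4πρ² dρ = 1 from 0 to ∞.
Recall ∫₀^∞ ρ^m e^(−ρ/β) dρ = m!·β^(m+1), carrying out the integral gives A² · π·a_0^3.
Plugging in a_0 = 1.92 yields A = 0.2121.

A^2 ≈ 0.0450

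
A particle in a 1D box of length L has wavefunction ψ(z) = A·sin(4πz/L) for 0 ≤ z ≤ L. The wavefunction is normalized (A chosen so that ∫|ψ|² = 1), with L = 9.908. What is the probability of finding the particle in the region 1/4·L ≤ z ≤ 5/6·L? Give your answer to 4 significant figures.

The probability is P = ∫ |ψ|² dz over [1/4·L, 5/6·L].
Since A² = 1/(L/2), this is the region integral divided by the full normalization integral.
Substituting u = z/L, A² and the length scale cancel in the ratio: P = ∫_{1/4}^{5/6} sin(4·π·u)^2 du / ∫_{0}^{1} sin(4·π·u)^2 du.
An antiderivative of sin(4·π·u)^2 is u/2 - sin(4·π·u)·cos(4·π·u)/(8·π); evaluating from 1/4 to 5/6 gives -√(3)/(32·π) + 7/24, while the full integral is 1/2.
Evaluating gives P = -√(3)/(16·π) + 7/12.

P ≈ 0.5489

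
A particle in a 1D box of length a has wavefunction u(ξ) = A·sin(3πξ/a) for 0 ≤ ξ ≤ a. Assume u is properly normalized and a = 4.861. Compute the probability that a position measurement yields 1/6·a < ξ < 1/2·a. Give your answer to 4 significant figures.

P = ∫_{1/6·a}^{1/2·a} |u(ξ)|² dξ.
The normalization integral ∫|u|²dξ over the whole domain equals a/2·A², and A² cancels in the ratio.
Let t = ξ/a; then A² and the length scale cancel, so P = ∫_{1/6}^{1/2} sin(3·π·t)^2 dt ÷ ∫_{0}^{1} sin(3·π·t)^2 dt.
Using ∫ sin(3·π·t)^2 dt = t/2 - sin(6·π·t)/(12·π), the numerator is 1/6 and the denominator is 1/2.
Taking the ratio, P = 1/3.

P ≈ 0.3333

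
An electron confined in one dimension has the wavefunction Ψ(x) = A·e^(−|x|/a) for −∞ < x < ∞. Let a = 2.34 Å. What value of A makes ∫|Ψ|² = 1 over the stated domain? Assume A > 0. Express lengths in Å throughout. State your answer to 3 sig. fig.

Require ∫ |Ψ|² dx = 1 over the whole domain.
Recall ∫₀^∞ x^m e^(−x/β) dx = m!·β^(m+1), the integral (without the A² prefactor) comes out to a.
So A² = (a)^(−1).
Substituting a = 2.34 gives A² = 0.4274, so A = 0.6537.

A ≈ 0.654 Å^(-1/2)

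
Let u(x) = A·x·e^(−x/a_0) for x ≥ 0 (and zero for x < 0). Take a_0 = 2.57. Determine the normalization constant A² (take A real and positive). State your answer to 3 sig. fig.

A^2 ≈ 0.236

Normalization requires ∫|u|² dx = 1, integrated from 0 to ∞.
Using ∫₀^∞ xⁿ e^(−αx) dx = n!/αⁿ⁺¹, carrying out the integral gives A² · a_0^3/4.
Setting this equal to 1 gives A² = 1/(a_0^3/4).
Substituting a_0 = 2.57 gives A² = 0.2356, so A = 0.4854.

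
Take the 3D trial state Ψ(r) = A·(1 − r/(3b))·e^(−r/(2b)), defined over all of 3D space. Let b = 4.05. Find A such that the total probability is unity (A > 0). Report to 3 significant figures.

A ≈ 0.0424

Normalization requires ∫|Ψ|² 4πr² dr = 1, integrated from 0 to ∞.
With ∫₀^∞ r^4 e^(−αr) dr = 4!/α^5, carrying out the integral gives A² · 8·π·b^3/3.
Substituting b = 4.05 gives A² = 0.001797, so A = 0.04239.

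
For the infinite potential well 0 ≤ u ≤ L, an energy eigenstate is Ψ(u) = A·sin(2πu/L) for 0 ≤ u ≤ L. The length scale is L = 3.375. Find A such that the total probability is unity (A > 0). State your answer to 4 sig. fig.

The normalization condition is ∫|Ψ|² du = 1 from 0 to L.
With ∫₀^L sin²(nπu/L) du = L/2, ∫|Ψ|² du = A²·(L/2).
Plugging in L = 3.375 yields A = 0.76980.

A ≈ 0.7698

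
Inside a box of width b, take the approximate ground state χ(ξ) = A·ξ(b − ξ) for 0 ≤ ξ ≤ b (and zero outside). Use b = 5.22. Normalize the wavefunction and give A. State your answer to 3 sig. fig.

The normalization condition is ∫|χ|² dξ = 1 from 0 to b.
∫|χ|² dξ = A²·(b^5/30).
With b = 5.22: A² = 0.007740 and A = 0.08798.

A ≈ 0.0880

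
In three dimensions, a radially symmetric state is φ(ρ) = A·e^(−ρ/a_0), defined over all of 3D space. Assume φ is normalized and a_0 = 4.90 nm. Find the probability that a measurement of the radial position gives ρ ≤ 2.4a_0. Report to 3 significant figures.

With dV = 4πρ²dρ, the probability is ∫|φ|² dV over ρ ≤ 2.4a_0.
A² is fixed by ∫₀^∞ 4πρ²|φ|² dρ = 1, i.e. A² = (π·a_0^3)^(−1).
In terms of u = ρ/a_0 (A², 4π and the length scale all cancel between numerator and denominator), P = [∫_{0}^{2.4} u^2·e^(-2·u) du] / [∫_{0}^{∞} u^2·e^(-2·u) du].
Using ∫ u^2·e^(-2·u) du = -(2·u^2 + 2·u + 1)·e^(-2·u)/4, the numerator is 1/4 - 433·e^(-24/5)/100 and the denominator is 1/4.
This evaluates to P = 0.8575.

P ≈ 0.857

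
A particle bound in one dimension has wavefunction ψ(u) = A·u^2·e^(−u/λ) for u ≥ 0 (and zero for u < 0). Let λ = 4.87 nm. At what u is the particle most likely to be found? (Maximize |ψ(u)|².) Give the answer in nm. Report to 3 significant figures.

u ≈ 9.74 nm

The maximum of |ψ(u)|² occurs where its derivative vanishes.
Solving yields u = 2·λ.
With λ = 4.87, the most probable position is 9.740 nm.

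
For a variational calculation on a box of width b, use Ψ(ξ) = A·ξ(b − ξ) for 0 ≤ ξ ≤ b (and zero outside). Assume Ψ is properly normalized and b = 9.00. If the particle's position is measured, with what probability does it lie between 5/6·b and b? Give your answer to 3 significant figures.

P = ∫_{5/6·b}^{b} |Ψ(ξ)|² dξ.
The normalization integral ∫|Ψ|²dξ over the whole domain equals b^5/30·A², and A² cancels in the ratio.
Substituting u = ξ/b, A² and the length scale cancel in the ratio: P = ∫_{5/6}^{1} u^2·(1 - u)^2 du / ∫_{0}^{1} u^2·(1 - u)^2 du.
Using ∫ u^2·(1 - u)^2 du = u^3·(6·u^2 - 15·u + 10)/30, the numerator is ≈ 0.0011831 and the denominator is 1/30.
Taking the ratio, P = 23/648.

P ≈ 0.0355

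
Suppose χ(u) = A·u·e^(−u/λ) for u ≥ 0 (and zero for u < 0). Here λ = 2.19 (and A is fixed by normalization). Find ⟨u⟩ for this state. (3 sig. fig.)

⟨u⟩ ≈ 3.29

⟨u⟩ = ∫ u |χ|² du over the full domain.
Recall ∫₀^∞ u^m e^(−u/β) du = m!·β^(m+1), since the A² factors cancel between numerator and denominator, ⟨u⟩ = 3·λ/2.
With λ = 2.19, ⟨u⟩ = 3.285.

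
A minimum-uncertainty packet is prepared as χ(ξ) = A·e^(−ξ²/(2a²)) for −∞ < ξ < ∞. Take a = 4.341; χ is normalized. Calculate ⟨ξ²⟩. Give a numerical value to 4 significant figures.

⟨ξ^2⟩ ≈ 9.422

The expectation value is the |χ|²-weighted average of ξ^2: ∫ ξ^2|χ|² dξ.
The ratio of the moment integral to the normalization integral gives ⟨ξ²⟩ = a^2/2.
With a = 4.341, ⟨ξ^2⟩ = 9.4221.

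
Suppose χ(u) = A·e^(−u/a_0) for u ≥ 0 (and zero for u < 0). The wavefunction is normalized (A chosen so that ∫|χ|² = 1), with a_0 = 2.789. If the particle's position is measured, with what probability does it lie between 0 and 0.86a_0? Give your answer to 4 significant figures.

P ≈ 0.8209

P = ∫_{0}^{0.86a_0} |χ(u)|² du.
With A² fixed by ∫|χ|² = 1, i.e. A² = (a_0/2)^(−1), substitute and integrate.
Substituting t = u/a_0, A² and the length scale cancel in the ratio: P = ∫_{0}^{0.86} e^(-2·t) dt / ∫_{0}^{∞} e^(-2·t) dt.
With ∫ e^(-2·t) dt = -e^(-2·t)/2 + C, the region integral is 1/2 - e^(-43/25)/2 and the full one is 1/2.
Evaluating gives P = 0.82093.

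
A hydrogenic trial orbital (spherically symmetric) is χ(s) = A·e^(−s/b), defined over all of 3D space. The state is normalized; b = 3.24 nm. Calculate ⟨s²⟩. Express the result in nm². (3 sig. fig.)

By definition ⟨s²⟩ = ∫ s^2 |χ(s)|² 4πs² ds.
Since the A² factors cancel between numerator and denominator, ⟨s²⟩ = 3·b^2.
Putting b = 3.24 gives 31.49.

⟨s^2⟩ ≈ 31.5 nm^2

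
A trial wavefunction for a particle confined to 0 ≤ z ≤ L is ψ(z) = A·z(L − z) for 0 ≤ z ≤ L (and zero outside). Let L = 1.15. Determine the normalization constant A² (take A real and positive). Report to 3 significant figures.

Normalization requires ∫|ψ|² dz = 1, integrated from 0 to L.
Expanding the polynomial and integrating term by term, with ψ = A·z(L − z), the integral evaluates to A²·[L^5/30].
With L = 1.15: A² = 14.92 and A = 3.862.

A^2 ≈ 14.9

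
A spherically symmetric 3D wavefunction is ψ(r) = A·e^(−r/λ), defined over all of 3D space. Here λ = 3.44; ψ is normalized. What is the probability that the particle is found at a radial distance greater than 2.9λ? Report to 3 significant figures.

With dV = 4πr²dr, the probability is ∫|ψ|² dV over r > 2.9λ.
The full normalization integral is A²·[π·λ^3] = 1, fixing A².
Let u = r/λ; then A², 4π and the length scale all cancel, so P = ∫_{2.9}^{∞} u^2·e^(-2·u) du ÷ ∫_{0}^{∞} u^2·e^(-2·u) du.
With ∫ u^2·e^(-2·u) du = -(2·u^2 + 2·u + 1)·e^(-2·u)/4 + C, the region integral is 1181·e^(-29/5)/200 and the full one is 1/4.
The region integral divided by the full integral gives P = 0.07151.

P ≈ 0.0715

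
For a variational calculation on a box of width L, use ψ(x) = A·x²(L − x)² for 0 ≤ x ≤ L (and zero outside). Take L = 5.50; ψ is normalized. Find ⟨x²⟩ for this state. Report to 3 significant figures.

By definition ⟨x²⟩ = ∫ x^2 |ψ(x)|² dx.
Expanding the polynomial and integrating term by term, the ratio of the moment integral to the normalization integral gives ⟨x²⟩ = 3·L^2/11.
With L = 5.50, ⟨x^2⟩ = 8.250.

⟨x^2⟩ ≈ 8.25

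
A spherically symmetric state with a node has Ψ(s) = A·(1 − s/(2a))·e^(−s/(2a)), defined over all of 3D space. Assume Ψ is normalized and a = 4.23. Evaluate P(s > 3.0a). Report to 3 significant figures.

P = ∫ |Ψ|² 4πs² ds over s > 3.0a.
A² is fixed by ∫₀^∞ 4πs²|Ψ|² ds = 1, i.e. A² = (8·π·a^3)^(−1).
Let u = s/a; then A², 4π and the length scale all cancel, so P = ∫_{3.0}^{∞} u^2·(1 - u/2)^2·e^(-u) du ÷ ∫_{0}^{∞} u^2·(1 - u/2)^2·e^(-u) du.
With ∫ u^2·(1 - u/2)^2·e^(-u) du = -(u^4/4 + u^2 + 2·u + 2)·e^(-u) + C, the region integral is 149·e^(-3)/4 and the full one is 2.
Taking the ratio yields P = 0.9273.

P ≈ 0.927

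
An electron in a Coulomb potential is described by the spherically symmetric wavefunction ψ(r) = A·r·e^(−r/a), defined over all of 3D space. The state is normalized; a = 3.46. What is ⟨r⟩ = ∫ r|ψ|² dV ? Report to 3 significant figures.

⟨r⟩ ≈ 8.65

The expectation value is the |ψ|²-weighted average of r: ∫ r|ψ|² 4πr² dr.
Evaluating both integrals, ⟨r⟩ = 5·a/2.
Putting a = 3.46 gives 8.650.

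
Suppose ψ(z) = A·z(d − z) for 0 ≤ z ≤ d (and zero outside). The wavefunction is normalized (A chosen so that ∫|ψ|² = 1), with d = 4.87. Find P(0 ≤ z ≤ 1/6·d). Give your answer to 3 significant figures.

The probability is P = ∫ |ψ|² dz over [0, 1/6·d].
The normalization integral ∫|ψ|²dz over the whole domain equals d^5/30·A², and A² cancels in the ratio.
In terms of u = z/d (A² and the length scale cancel between numerator and denominator), P = [∫_{0}^{1/6} u^2·(1 - u)^2 du] / [∫_{0}^{1} u^2·(1 - u)^2 du].
An antiderivative of u^2·(1 - u)^2 is u^3·(6·u^2 - 15·u + 10)/30; evaluating from 0 to 1/6 gives ≈ 0.0011831, while the full integral is 1/30.
Taking the ratio, P = 23/648.

P ≈ 0.0355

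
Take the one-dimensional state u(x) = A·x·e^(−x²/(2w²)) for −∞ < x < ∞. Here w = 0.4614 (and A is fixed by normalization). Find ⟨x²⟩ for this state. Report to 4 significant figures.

⟨x^2⟩ ≈ 0.3193

⟨x²⟩ = ∫ x^2 |u|² dx over the full domain.
With ∫_{−∞}^{∞} x^(2m) e^(−αx²) dx = (2m−1)!!·√π / (2^m α^(m+1/2)), evaluating both integrals, ⟨x²⟩ = 3·w^2/2.
With w = 0.4614, ⟨x^2⟩ = 0.31933.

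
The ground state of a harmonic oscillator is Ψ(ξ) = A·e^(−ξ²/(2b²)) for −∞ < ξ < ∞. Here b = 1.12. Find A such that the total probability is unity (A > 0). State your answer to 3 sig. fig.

A ≈ 0.710

The normalization condition is ∫|Ψ|² dξ = 1 from −∞ to ∞.
With Ψ = A·e^(−ξ²/(2b²)), the integral evaluates to A²·[√(π)·b].
Substituting b = 1.12 gives A² = 0.5037, so A = 0.7097.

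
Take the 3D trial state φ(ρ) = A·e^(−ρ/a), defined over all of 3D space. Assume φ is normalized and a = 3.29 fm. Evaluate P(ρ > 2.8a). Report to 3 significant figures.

P ≈ 0.0824

P = ∫ |φ|² 4πρ² dρ over ρ > 2.8a.
A² is fixed by ∫₀^∞ 4πρ²|φ|² dρ = 1, i.e. A² = (π·a^3)^(−1).
In terms of u = ρ/a (A², 4π and the length scale all cancel between numerator and denominator), P = [∫_{2.8}^{∞} u^2·e^(-2·u) du] / [∫_{0}^{∞} u^2·e^(-2·u) du].
An antiderivative of u^2·e^(-2·u) is -(2·u^2 + 2·u + 1)·e^(-2·u)/4; evaluating from 2.8 to ∞ gives 557·e^(-28/5)/100, while the full integral is 1/4.
This evaluates to P = 0.08239.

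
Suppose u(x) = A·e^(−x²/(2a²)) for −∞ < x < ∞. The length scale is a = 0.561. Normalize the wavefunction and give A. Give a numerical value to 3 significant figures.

A ≈ 1.00

Require ∫ |u|² dx = 1 over the whole domain.
Differentiating ∫e^(−αx²) dx = √(π/α) under α to get the higher moments, carrying out the integral gives A² · √(π)·a.
Setting this equal to 1 gives A² = 1/(√(π)·a).
With a = 0.561: A² = 1.006 and A = 1.003.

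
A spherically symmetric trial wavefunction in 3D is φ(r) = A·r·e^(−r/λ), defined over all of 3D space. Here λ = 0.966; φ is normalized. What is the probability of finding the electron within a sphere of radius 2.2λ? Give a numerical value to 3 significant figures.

With dV = 4πr²dr, the probability is ∫|φ|² dV over r ≤ 2.2λ.
The full normalization integral is A²·[3·π·λ^5] = 1, fixing A².
In terms of u = r/λ (A², 4π and the length scale all cancel between numerator and denominator), P = [∫_{0}^{2.2} u^4·e^(-2·u) du] / [∫_{0}^{∞} u^4·e^(-2·u) du].
Using ∫ u^4·e^(-2·u) du = -(u^4/2 + u^3 + 3·u^2/2 + 3·u/2 + 3/4)·e^(-2·u), the numerator is ≈ 0.33661 and the denominator is 3/4.
Taking the ratio yields P = 0.4488.

P ≈ 0.449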